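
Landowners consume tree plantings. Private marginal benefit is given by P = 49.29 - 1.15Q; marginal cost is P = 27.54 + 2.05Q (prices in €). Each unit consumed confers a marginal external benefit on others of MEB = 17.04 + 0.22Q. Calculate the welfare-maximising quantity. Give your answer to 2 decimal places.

Q* = 13.02

Social marginal benefit = demand + MEB = 66.33 - 0.93Q.
Set SMB = MC: 66.33 - 0.93Q = 27.54 + 2.05Q → Q* = 13.0168.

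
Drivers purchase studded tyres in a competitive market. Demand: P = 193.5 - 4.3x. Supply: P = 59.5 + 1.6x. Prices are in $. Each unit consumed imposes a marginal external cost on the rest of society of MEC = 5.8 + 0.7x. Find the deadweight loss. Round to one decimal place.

Market equilibrium (private): 59.5 + 1.6x = 193.5 - 4.3x → x_m = 22.7119.
Social marginal benefit = demand − MEC = 187.7 - 5.0x.
Set SMB = MC: 187.7 - 5.0x = 59.5 + 1.6x → x* = 19.4242.
Height of the DWL triangle at x_m is MC(x_m) − SMB(x_m) = MEC(x_m) = 21.6983.
DWL = ½ × 3.2877 × 21.6983 = 35.6688.

DWL = $35.7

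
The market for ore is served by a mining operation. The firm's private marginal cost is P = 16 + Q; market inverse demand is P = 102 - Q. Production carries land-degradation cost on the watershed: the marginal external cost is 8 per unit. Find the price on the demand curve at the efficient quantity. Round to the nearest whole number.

Social marginal cost = private MC + MEC = 24 + Q.
Set SMC = demand: 24 + Q = 102 - Q → Q* = 39.0000.
Consumer price on the demand curve at Q*: 102 − 1×39.0000 = 63.0000.

P = 63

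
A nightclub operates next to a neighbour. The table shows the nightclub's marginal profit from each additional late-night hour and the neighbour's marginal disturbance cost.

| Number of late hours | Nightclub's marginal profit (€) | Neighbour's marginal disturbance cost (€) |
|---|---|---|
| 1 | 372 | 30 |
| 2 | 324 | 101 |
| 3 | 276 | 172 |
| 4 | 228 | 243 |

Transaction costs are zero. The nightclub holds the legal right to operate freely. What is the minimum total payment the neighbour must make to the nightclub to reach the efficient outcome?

€228

Left alone the nightclub would choose level 4 (marginal profit stays positive).
Efficient level: k* = 3 (marginal profit ≥ marginal disturbance cost through 3).
The neighbour must at least cover the nightclub's forgone profit from cutting 4→3: 228 = 228.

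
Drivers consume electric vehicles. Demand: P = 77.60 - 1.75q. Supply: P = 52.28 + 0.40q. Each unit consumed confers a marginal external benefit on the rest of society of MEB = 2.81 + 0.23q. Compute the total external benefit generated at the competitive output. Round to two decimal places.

49.04

Market equilibrium (private): 52.28 + 0.40q = 77.60 - 1.75q → q_m = 11.7767.
Total external benefit = ∫₀^{q_m} (2.81 + 0.23q) dq = 2.81×11.7767 + ½×0.23×11.7767² = 49.0420.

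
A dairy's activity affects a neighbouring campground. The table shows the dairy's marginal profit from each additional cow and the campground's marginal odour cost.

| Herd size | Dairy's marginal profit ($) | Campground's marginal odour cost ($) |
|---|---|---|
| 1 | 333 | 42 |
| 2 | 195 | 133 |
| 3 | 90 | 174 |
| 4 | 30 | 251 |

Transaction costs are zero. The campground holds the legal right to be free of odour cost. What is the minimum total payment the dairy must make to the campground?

$175

Efficient level: marginal profit ≥ marginal odour cost through level 2, so k* = 2.
With the campground holding the right, the dairy must at least compensate total damage at k*: 42 + 133 = 175.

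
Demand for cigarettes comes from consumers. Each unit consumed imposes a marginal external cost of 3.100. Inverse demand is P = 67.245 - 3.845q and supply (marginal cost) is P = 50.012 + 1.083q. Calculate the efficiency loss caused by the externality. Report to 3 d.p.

Market equilibrium (private): 50.012 + 1.083q = 67.245 - 3.845q → q_m = 3.4970.
Social marginal benefit = demand − MEC = 64.145 - 3.845q.
Set SMB = MC: 64.145 - 3.845q = 50.012 + 1.083q → q* = 2.8679.
The loss is the area between SMB and MC from q* to q_m; with linear curves that's a triangle of height MEC(q_m).
DWL = ½ × 0.6291 × 3.1000 = 0.9751.

DWL = 0.975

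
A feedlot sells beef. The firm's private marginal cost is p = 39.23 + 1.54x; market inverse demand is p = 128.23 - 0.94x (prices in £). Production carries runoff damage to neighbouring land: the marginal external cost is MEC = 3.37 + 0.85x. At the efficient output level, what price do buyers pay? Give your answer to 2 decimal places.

P = £104.06

Social marginal cost = private MC + MEC = 42.60 + 2.39x.
Set SMC = demand: 42.60 + 2.39x = 128.23 - 0.94x → x* = 25.7147.
Consumer price on the demand curve at x*: 128.23 − 0.94×25.7147 = 104.0582.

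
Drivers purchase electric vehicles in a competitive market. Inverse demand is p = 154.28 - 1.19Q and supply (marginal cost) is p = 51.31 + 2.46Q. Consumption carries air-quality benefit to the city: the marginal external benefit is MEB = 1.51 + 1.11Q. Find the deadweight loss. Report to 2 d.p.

DWL = 212.09

Market equilibrium (private): 51.31 + 2.46Q = 154.28 - 1.19Q → Q_m = 28.2110.
Social marginal benefit = demand + MEB = 155.79 - 0.08Q.
Set SMB = MC: 155.79 - 0.08Q = 51.31 + 2.46Q → Q* = 41.1339.
The loss is the area between SMB and MC from Q* to Q_m; with linear curves that's a triangle of height MEB(Q_m).
DWL = ½ × 12.9229 × 32.8242 = 212.0919.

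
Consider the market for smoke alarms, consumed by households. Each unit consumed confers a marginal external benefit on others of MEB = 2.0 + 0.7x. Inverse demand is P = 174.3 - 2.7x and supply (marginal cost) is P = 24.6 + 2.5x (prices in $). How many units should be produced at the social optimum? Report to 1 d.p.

Social marginal benefit = demand + MEB = 176.3 - 2.0x.
Set SMB = MC: 176.3 - 2.0x = 24.6 + 2.5x → x* = 33.7111.

x* = 33.7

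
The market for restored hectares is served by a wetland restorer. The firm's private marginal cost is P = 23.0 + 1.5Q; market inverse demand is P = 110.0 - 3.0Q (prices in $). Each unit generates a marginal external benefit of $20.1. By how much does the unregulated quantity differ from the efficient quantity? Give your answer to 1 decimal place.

4.5 units

Market equilibrium (private): 23.0 + 1.5Q = 110.0 - 3.0Q → Q_m = 19.3333.
Social marginal cost = private MC − MEB = 2.9 + 1.5Q.
Set SMC = demand: 2.9 + 1.5Q = 110.0 - 3.0Q → Q* = 23.8000.
Gap = |19.3333 − 23.8000| = 4.4667.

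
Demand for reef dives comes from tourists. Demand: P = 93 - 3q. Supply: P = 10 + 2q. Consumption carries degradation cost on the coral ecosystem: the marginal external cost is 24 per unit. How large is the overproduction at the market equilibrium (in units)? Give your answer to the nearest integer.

Market equilibrium (private): 10 + 2q = 93 - 3q → q_m = 16.6000.
Social marginal benefit = demand − MEC = 69 - 3q.
Set SMB = MC: 69 - 3q = 10 + 2q → q* = 11.8000.
Gap = |16.6000 − 11.8000| = 4.8000.

5 units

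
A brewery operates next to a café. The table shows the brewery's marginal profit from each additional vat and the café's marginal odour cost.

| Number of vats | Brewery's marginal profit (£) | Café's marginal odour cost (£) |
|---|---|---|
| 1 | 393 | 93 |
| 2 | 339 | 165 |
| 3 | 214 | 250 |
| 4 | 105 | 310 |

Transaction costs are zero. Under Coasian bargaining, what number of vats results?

2

Bargaining reaches the level where marginal profit last exceeds marginal odour cost.
That holds through level 2 (339 ≥ 165) but not at 3 (214 < 250).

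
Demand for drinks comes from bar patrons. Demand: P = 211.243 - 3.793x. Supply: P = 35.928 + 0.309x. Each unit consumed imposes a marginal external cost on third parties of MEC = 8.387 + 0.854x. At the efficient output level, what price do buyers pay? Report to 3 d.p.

P = 83.487

Social marginal benefit = demand − MEC = 202.856 - 4.647x.
Set SMB = MC: 202.856 - 4.647x = 35.928 + 0.309x → x* = 33.6820.
Consumer price on the demand curve at x*: 211.243 − 3.793×33.6820 = 83.4872.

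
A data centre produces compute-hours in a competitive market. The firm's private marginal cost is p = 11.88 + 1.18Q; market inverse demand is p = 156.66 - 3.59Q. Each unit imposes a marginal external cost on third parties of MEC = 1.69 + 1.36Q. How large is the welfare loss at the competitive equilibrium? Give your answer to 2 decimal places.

Market equilibrium (private): 11.88 + 1.18Q = 156.66 - 3.59Q → Q_m = 30.3522.
Social marginal cost = private MC + MEC = 13.57 + 2.54Q.
Set SMC = demand: 13.57 + 2.54Q = 156.66 - 3.59Q → Q* = 23.3426.
Between Q* and Q_m the wedge SMC − demand runs linearly from 0 to MEC(Q_m), so the loss is a triangle.
DWL = ½ × 7.0096 × 42.9690 = 150.5978.

DWL = 150.60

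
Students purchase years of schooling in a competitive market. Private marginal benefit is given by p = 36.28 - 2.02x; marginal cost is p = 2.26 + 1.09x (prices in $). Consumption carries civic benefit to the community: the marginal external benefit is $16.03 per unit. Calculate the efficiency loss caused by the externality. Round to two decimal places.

DWL = $41.31

Market equilibrium (private): 2.26 + 1.09x = 36.28 - 2.02x → x_m = 10.9389.
Social marginal benefit = demand + MEB = 52.31 - 2.02x.
Set SMB = MC: 52.31 - 2.02x = 2.26 + 1.09x → x* = 16.0932.
The loss is the area between SMB and MC from x* to x_m; with linear curves that's a triangle of height MEB(x_m).
DWL = ½ × 5.1543 × 16.0300 = 41.3117.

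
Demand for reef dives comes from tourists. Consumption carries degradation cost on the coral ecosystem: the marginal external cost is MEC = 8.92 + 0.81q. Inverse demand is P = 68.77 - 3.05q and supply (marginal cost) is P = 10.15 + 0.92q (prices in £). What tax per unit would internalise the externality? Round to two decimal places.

Social marginal benefit = demand − MEC = 59.85 - 3.86q.
Set SMB = MC: 59.85 - 3.86q = 10.15 + 0.92q → q* = 10.3975.
The Pigouvian tax equals MEC at q*: 8.92 + 0.81×10.3975 = 17.3420.

tax = £17.34 per unit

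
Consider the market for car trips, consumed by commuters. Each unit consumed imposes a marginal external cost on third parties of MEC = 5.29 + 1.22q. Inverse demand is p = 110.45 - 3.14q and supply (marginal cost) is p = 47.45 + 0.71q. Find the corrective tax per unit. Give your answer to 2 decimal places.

tax = 19.18 per unit

Social marginal benefit = demand − MEC = 105.16 - 4.36q.
Set SMB = MC: 105.16 - 4.36q = 47.45 + 0.71q → q* = 11.3826.
The Pigouvian tax equals MEC at q*: 5.29 + 1.22×11.3826 = 19.1768.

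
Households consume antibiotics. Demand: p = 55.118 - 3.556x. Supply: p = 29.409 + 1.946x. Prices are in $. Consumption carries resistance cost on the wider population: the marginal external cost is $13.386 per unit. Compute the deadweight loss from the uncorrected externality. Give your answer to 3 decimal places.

Market equilibrium (private): 29.409 + 1.946x = 55.118 - 3.556x → x_m = 4.6727.
Social marginal benefit = demand − MEC = 41.732 - 3.556x.
Set SMB = MC: 41.732 - 3.556x = 29.409 + 1.946x → x* = 2.2397.
Height of the DWL triangle at x_m is MC(x_m) − SMB(x_m) = MEC(x_m) = 13.3860.
DWL = ½ × 2.4330 × 13.3860 = 16.2841.

DWL = $16.284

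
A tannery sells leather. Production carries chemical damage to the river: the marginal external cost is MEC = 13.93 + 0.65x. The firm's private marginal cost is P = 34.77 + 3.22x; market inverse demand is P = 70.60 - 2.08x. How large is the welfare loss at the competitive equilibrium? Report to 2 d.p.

DWL = 28.22

Market equilibrium (private): 34.77 + 3.22x = 70.60 - 2.08x → x_m = 6.7604.
Social marginal cost = private MC + MEC = 48.70 + 3.87x.
Set SMC = demand: 48.70 + 3.87x = 70.60 - 2.08x → x* = 3.6807.
The welfare-loss triangle has base |x_m − x*| and height MEC(x_m) (the vertical gap between SMC and demand is zero at x* and MEC at x_m).
DWL = ½ × 3.0797 × 18.3242 = 28.2165.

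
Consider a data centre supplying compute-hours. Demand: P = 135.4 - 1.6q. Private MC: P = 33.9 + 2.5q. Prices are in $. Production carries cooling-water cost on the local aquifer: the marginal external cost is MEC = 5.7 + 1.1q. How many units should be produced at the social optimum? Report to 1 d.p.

q* = 18.4

Social marginal cost = private MC + MEC = 39.6 + 3.6q.
Set SMC = demand: 39.6 + 3.6q = 135.4 - 1.6q → q* = 18.4231.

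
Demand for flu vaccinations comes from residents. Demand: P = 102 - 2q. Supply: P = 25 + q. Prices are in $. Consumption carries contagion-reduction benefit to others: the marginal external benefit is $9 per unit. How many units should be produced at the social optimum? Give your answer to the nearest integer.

q* = 29

Social marginal benefit = demand + MEB = 111 - 2q.
Set SMB = MC: 111 - 2q = 25 + q → q* = 28.6667.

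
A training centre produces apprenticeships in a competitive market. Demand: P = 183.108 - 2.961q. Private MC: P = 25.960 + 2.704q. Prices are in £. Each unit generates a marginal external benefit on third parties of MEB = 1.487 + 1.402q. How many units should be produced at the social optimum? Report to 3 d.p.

Social marginal cost = private MC − MEB = 24.473 + 1.302q.
Set SMC = demand: 24.473 + 1.302q = 183.108 - 2.961q → q* = 37.2121.

q* = 37.212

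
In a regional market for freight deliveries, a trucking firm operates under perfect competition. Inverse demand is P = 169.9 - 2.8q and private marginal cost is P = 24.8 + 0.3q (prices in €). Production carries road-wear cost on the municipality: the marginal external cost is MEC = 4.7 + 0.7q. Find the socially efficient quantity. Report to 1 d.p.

Social marginal cost = private MC + MEC = 29.5 + q.
Set SMC = demand: 29.5 + q = 169.9 - 2.8q → q* = 36.9474.

q* = 36.9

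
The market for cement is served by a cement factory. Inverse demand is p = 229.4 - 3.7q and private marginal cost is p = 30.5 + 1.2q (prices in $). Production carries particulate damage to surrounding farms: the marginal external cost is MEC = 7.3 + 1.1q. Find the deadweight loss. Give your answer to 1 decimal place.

Market equilibrium (private): 30.5 + 1.2q = 229.4 - 3.7q → q_m = 40.5918.
Social marginal cost = private MC + MEC = 37.8 + 2.3q.
Set SMC = demand: 37.8 + 2.3q = 229.4 - 3.7q → q* = 31.9333.
Height of the DWL triangle at q_m is SMC(q_m) − demand(q_m) = MEC(q_m) = 51.9510.
DWL = ½ × 8.6585 × 51.9510 = 224.9089.

DWL = $224.9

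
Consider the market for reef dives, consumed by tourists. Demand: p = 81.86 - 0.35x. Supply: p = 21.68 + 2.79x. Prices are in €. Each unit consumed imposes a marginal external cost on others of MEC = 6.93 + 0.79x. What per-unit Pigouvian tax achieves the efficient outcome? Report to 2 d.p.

tax = €17.63 per unit

Social marginal benefit = demand − MEC = 74.93 - 1.14x.
Set SMB = MC: 74.93 - 1.14x = 21.68 + 2.79x → x* = 13.5496.
The Pigouvian tax equals MEC at x*: 6.93 + 0.79×13.5496 = 17.6342.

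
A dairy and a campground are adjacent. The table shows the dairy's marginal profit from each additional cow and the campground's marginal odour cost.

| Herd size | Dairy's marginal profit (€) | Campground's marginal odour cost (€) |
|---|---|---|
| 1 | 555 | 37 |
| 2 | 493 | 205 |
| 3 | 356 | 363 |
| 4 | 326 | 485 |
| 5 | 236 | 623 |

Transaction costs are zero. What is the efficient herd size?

Bargaining reaches the level where marginal profit last exceeds marginal odour cost.
That holds through level 2 (493 ≥ 205) but not at 3 (356 < 363).

2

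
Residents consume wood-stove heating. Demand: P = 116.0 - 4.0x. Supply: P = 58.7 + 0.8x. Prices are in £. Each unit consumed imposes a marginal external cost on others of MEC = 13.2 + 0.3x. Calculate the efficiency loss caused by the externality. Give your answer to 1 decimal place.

DWL = £27.6

Market equilibrium (private): 58.7 + 0.8x = 116.0 - 4.0x → x_m = 11.9375.
Social marginal benefit = demand − MEC = 102.8 - 4.3x.
Set SMB = MC: 102.8 - 4.3x = 58.7 + 0.8x → x* = 8.6471.
Between x* and x_m the wedge MC − SMB runs linearly from 0 to MEC(x_m), so the loss is a triangle.
DWL = ½ × 3.2904 × 16.7813 = 27.6086.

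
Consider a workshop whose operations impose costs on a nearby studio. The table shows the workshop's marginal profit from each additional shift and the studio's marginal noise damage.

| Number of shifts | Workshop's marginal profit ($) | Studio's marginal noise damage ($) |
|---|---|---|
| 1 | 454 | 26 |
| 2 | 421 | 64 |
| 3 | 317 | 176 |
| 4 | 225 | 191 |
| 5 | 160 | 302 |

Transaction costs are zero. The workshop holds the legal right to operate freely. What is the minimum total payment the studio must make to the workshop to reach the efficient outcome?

Left alone the workshop would choose level 5 (marginal profit stays positive).
Efficient level: k* = 4 (marginal profit ≥ marginal noise damage through 4).
The studio must at least cover the workshop's forgone profit from cutting 5→4: 160 = 160.

$160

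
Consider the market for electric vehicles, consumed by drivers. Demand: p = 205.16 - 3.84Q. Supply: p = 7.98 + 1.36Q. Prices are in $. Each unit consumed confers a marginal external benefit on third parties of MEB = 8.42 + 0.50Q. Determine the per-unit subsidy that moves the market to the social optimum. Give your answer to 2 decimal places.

Social marginal benefit = demand + MEB = 213.58 - 3.34Q.
Set SMB = MC: 213.58 - 3.34Q = 7.98 + 1.36Q → Q* = 43.7447.
The Pigouvian subsidy equals MEB at Q*: 8.42 + 0.50×43.7447 = 30.2924.

subsidy = $30.29 per unit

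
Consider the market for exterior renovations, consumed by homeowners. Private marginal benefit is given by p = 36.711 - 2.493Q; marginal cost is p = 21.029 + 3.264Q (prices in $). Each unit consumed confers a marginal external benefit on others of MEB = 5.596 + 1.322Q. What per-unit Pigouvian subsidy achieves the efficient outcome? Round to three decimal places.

Social marginal benefit = demand + MEB = 42.307 - 1.171Q.
Set SMB = MC: 42.307 - 1.171Q = 21.029 + 3.264Q → Q* = 4.7977.
The Pigouvian subsidy equals MEB at Q*: 5.596 + 1.322×4.7977 = 11.9386.

subsidy = $11.939 per unit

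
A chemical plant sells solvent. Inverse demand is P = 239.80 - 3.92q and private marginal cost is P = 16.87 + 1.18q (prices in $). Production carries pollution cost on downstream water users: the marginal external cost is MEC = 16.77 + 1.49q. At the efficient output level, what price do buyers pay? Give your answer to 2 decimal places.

P = $117.17

Social marginal cost = private MC + MEC = 33.64 + 2.67q.
Set SMC = demand: 33.64 + 2.67q = 239.80 - 3.92q → q* = 31.2838.
Consumer price on the demand curve at q*: 239.80 − 3.92×31.2838 = 117.1675.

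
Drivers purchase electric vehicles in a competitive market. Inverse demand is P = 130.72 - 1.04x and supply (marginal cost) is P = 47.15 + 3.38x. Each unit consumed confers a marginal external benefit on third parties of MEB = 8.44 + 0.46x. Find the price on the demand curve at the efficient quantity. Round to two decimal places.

P = 106.56

Social marginal benefit = demand + MEB = 139.16 - 0.58x.
Set SMB = MC: 139.16 - 0.58x = 47.15 + 3.38x → x* = 23.2348.
Consumer price on the demand curve at x*: 130.72 − 1.04×23.2348 = 106.5558.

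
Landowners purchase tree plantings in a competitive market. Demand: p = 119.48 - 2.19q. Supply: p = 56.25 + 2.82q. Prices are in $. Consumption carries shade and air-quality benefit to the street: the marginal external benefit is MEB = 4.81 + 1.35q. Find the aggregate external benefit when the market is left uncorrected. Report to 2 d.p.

Market equilibrium (private): 56.25 + 2.82q = 119.48 - 2.19q → q_m = 12.6208.
Total external benefit = ∫₀^{q_m} (4.81 + 1.35q) dq = 4.81×12.6208 + ½×1.35×12.6208² = 168.2231.

$168.22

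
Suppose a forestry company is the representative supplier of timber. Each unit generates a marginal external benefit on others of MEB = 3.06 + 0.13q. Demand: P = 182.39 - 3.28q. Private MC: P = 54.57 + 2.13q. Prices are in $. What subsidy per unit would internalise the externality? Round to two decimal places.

Social marginal cost = private MC − MEB = 51.51 + 2.00q.
Set SMC = demand: 51.51 + 2.00q = 182.39 - 3.28q → q* = 24.7879.
The Pigouvian subsidy equals MEB at q*: 3.06 + 0.13×24.7879 = 6.2824.

subsidy = $6.28 per unit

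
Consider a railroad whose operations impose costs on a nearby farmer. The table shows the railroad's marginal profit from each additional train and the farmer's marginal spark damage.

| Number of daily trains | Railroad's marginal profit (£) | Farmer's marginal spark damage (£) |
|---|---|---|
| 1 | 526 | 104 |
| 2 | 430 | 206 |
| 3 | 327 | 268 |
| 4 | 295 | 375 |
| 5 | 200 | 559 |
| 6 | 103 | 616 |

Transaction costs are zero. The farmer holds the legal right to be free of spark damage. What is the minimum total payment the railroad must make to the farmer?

£578

Efficient level: marginal profit ≥ marginal spark damage through level 3, so k* = 3.
With the farmer holding the right, the railroad must at least compensate total damage at k*: 104 + 206 + 268 = 578.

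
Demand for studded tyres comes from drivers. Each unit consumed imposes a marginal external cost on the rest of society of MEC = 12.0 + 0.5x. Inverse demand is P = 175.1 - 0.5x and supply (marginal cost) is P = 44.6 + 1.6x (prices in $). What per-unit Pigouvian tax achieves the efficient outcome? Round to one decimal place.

Social marginal benefit = demand − MEC = 163.1 - x.
Set SMB = MC: 163.1 - x = 44.6 + 1.6x → x* = 45.5769.
The Pigouvian tax equals MEC at x*: 12.0 + 0.5×45.5769 = 34.7885.

tax = $34.8 per unit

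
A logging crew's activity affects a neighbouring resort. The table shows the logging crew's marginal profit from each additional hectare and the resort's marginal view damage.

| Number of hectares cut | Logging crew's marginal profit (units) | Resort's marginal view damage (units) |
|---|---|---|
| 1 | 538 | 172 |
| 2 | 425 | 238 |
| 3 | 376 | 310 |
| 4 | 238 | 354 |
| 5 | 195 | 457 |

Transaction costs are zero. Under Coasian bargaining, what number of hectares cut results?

Bargaining reaches the level where marginal profit last exceeds marginal view damage.
That holds through level 3 (376 ≥ 310) but not at 4 (238 < 354).

3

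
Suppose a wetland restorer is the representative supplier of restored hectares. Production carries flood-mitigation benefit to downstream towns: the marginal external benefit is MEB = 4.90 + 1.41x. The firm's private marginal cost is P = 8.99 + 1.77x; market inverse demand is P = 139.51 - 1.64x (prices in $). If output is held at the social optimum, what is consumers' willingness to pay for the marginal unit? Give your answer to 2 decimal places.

P = $28.47

Social marginal cost = private MC − MEB = 4.09 + 0.36x.
Set SMC = demand: 4.09 + 0.36x = 139.51 - 1.64x → x* = 67.7100.
Consumer price on the demand curve at x*: 139.51 − 1.64×67.7100 = 28.4656.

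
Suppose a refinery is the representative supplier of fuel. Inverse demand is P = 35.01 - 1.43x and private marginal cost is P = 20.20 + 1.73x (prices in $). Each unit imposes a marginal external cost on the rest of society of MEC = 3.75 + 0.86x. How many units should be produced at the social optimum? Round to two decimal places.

x* = 2.75

Social marginal cost = private MC + MEC = 23.95 + 2.59x.
Set SMC = demand: 23.95 + 2.59x = 35.01 - 1.43x → x* = 2.7512.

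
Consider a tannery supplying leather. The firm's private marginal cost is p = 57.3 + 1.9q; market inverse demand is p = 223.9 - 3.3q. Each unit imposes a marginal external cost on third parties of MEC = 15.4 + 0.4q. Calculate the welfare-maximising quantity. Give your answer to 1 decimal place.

q* = 27.0

Social marginal cost = private MC + MEC = 72.7 + 2.3q.
Set SMC = demand: 72.7 + 2.3q = 223.9 - 3.3q → q* = 27.0000.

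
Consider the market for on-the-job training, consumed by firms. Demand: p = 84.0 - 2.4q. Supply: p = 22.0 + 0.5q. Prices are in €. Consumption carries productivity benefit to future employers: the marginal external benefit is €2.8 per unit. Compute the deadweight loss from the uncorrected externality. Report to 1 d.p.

Market equilibrium (private): 22.0 + 0.5q = 84.0 - 2.4q → q_m = 21.3793.
Social marginal benefit = demand + MEB = 86.8 - 2.4q.
Set SMB = MC: 86.8 - 2.4q = 22.0 + 0.5q → q* = 22.3448.
The loss is the area between SMB and MC from q* to q_m; with linear curves that's a triangle of height MEB(q_m).
DWL = ½ × 0.9655 × 2.8000 = 1.3517.

DWL = €1.4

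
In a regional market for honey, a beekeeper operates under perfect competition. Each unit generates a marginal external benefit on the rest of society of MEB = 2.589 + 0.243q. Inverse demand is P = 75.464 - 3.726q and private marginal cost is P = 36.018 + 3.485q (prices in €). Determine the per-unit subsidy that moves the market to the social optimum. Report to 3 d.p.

Social marginal cost = private MC − MEB = 33.429 + 3.242q.
Set SMC = demand: 33.429 + 3.242q = 75.464 - 3.726q → q* = 6.0326.
The Pigouvian subsidy equals MEB at q*: 2.589 + 0.243×6.0326 = 4.0549.

subsidy = €4.055 per unit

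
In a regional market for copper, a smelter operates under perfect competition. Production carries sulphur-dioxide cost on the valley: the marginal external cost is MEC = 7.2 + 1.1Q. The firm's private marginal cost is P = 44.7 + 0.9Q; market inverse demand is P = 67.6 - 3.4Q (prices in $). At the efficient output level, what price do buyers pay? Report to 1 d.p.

Social marginal cost = private MC + MEC = 51.9 + 2.0Q.
Set SMC = demand: 51.9 + 2.0Q = 67.6 - 3.4Q → Q* = 2.9074.
Consumer price on the demand curve at Q*: 67.6 − 3.4×2.9074 = 57.7148.

P = $57.7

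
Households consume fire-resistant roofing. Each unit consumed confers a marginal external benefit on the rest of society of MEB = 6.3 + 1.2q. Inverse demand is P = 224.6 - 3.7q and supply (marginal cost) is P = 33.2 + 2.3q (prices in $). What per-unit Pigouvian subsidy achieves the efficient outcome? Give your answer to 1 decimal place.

Social marginal benefit = demand + MEB = 230.9 - 2.5q.
Set SMB = MC: 230.9 - 2.5q = 33.2 + 2.3q → q* = 41.1875.
The Pigouvian subsidy equals MEB at q*: 6.3 + 1.2×41.1875 = 55.7250.

subsidy = $55.7 per unit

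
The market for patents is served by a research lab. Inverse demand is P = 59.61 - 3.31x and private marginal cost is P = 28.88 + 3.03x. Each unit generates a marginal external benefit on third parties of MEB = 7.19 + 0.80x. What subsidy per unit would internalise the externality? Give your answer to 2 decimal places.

subsidy = 12.67 per unit

Social marginal cost = private MC − MEB = 21.69 + 2.23x.
Set SMC = demand: 21.69 + 2.23x = 59.61 - 3.31x → x* = 6.8448.
The Pigouvian subsidy equals MEB at x*: 7.19 + 0.80×6.8448 = 12.6658.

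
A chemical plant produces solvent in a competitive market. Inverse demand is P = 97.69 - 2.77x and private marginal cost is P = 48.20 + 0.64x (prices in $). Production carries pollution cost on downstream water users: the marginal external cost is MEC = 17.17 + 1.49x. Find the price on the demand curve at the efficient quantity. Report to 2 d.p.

Social marginal cost = private MC + MEC = 65.37 + 2.13x.
Set SMC = demand: 65.37 + 2.13x = 97.69 - 2.77x → x* = 6.5959.
Consumer price on the demand curve at x*: 97.69 − 2.77×6.5959 = 79.4194.

P = $79.42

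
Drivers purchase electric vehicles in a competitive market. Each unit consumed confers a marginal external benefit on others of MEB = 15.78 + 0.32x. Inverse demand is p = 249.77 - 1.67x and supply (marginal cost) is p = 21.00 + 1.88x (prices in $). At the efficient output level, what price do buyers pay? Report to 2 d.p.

Social marginal benefit = demand + MEB = 265.55 - 1.35x.
Set SMB = MC: 265.55 - 1.35x = 21.00 + 1.88x → x* = 75.7121.
Consumer price on the demand curve at x*: 249.77 − 1.67×75.7121 = 123.3308.

P = $123.33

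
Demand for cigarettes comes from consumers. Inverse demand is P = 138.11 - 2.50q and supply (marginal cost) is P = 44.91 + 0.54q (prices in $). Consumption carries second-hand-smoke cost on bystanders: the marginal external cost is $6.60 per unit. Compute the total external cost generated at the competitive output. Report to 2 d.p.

$202.34

Market equilibrium (private): 44.91 + 0.54q = 138.11 - 2.50q → q_m = 30.6579.
Total external cost = MEC × q_m = 6.60 × 30.6579 = 202.3421.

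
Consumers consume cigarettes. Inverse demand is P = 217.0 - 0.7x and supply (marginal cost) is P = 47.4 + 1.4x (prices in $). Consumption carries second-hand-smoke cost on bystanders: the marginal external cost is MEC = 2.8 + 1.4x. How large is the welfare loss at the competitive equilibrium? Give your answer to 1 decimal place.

DWL = $1917.9

Market equilibrium (private): 47.4 + 1.4x = 217.0 - 0.7x → x_m = 80.7619.
Social marginal benefit = demand − MEC = 214.2 - 2.1x.
Set SMB = MC: 214.2 - 2.1x = 47.4 + 1.4x → x* = 47.6571.
The welfare-loss triangle has base |x_m − x*| and height MEC(x_m) (the vertical gap between SMB and MC is zero at x* and MEC at x_m).
DWL = ½ × 33.1048 × 115.8667 = 1917.8720.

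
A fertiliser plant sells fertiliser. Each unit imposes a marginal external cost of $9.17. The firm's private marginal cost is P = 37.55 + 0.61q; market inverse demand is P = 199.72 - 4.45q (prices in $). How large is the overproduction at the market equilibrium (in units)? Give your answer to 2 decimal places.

1.81 units

Market equilibrium (private): 37.55 + 0.61q = 199.72 - 4.45q → q_m = 32.0494.
Social marginal cost = private MC + MEC = 46.72 + 0.61q.
Set SMC = demand: 46.72 + 0.61q = 199.72 - 4.45q → q* = 30.2372.
Gap = |32.0494 − 30.2372| = 1.8122.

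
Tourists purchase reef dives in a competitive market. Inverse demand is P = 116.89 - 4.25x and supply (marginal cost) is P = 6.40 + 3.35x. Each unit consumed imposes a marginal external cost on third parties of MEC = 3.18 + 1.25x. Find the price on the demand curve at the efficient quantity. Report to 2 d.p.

Social marginal benefit = demand − MEC = 113.71 - 5.50x.
Set SMB = MC: 113.71 - 5.50x = 6.40 + 3.35x → x* = 12.1254.
Consumer price on the demand curve at x*: 116.89 − 4.25×12.1254 = 65.3571.

P = 65.36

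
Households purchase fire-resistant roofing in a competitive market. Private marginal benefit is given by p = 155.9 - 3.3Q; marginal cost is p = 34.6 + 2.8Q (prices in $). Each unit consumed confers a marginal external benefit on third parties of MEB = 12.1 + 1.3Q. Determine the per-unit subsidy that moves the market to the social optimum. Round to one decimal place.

subsidy = $48.2 per unit

Social marginal benefit = demand + MEB = 168.0 - 2.0Q.
Set SMB = MC: 168.0 - 2.0Q = 34.6 + 2.8Q → Q* = 27.7917.
The Pigouvian subsidy equals MEB at Q*: 12.1 + 1.3×27.7917 = 48.2292.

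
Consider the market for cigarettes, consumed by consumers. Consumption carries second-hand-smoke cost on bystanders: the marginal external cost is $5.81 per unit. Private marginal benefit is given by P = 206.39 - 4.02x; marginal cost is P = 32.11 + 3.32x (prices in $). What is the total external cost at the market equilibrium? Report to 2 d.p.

Market equilibrium (private): 32.11 + 3.32x = 206.39 - 4.02x → x_m = 23.7439.
Total external cost = MEC × x_m = 5.81 × 23.7439 = 137.9521.

$137.95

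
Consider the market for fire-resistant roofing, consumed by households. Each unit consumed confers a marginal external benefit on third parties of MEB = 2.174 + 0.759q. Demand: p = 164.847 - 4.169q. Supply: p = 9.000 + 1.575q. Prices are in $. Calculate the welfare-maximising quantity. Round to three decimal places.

Social marginal benefit = demand + MEB = 167.021 - 3.410q.
Set SMB = MC: 167.021 - 3.410q = 9.000 + 1.575q → q* = 31.6993.

q* = 31.699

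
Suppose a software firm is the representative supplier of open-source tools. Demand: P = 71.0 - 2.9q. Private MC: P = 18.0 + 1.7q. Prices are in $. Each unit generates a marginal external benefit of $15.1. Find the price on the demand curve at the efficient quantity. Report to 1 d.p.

Social marginal cost = private MC − MEB = 2.9 + 1.7q.
Set SMC = demand: 2.9 + 1.7q = 71.0 - 2.9q → q* = 14.8043.
Consumer price on the demand curve at q*: 71.0 − 2.9×14.8043 = 28.0675.

P = $28.1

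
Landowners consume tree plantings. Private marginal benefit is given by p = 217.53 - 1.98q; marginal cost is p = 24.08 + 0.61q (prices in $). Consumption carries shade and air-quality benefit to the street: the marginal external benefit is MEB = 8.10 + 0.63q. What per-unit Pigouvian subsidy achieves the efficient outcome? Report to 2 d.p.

subsidy = $72.88 per unit

Social marginal benefit = demand + MEB = 225.63 - 1.35q.
Set SMB = MC: 225.63 - 1.35q = 24.08 + 0.61q → q* = 102.8316.
The Pigouvian subsidy equals MEB at q*: 8.10 + 0.63×102.8316 = 72.8839.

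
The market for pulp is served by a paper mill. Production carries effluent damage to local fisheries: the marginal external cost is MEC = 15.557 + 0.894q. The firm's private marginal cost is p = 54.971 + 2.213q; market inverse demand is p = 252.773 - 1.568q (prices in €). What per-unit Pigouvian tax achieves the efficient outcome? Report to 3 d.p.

Social marginal cost = private MC + MEC = 70.528 + 3.107q.
Set SMC = demand: 70.528 + 3.107q = 252.773 - 1.568q → q* = 38.9829.
The Pigouvian tax equals MEC at q*: 15.557 + 0.894×38.9829 = 50.4077.

tax = €50.408 per unit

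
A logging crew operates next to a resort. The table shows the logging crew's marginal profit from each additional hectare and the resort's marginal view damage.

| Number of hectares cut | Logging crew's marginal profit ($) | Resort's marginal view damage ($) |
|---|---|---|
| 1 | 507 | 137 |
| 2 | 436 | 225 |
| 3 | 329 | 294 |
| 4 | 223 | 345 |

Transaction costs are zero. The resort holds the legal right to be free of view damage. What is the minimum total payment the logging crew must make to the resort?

Efficient level: marginal profit ≥ marginal view damage through level 3, so k* = 3.
With the resort holding the right, the logging crew must at least compensate total damage at k*: 137 + 225 + 294 = 656.

$656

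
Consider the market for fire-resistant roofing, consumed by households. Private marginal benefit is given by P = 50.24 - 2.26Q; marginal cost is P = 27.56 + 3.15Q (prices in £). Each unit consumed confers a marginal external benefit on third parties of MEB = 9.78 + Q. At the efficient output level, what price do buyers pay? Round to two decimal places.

P = £33.61

Social marginal benefit = demand + MEB = 60.02 - 1.26Q.
Set SMB = MC: 60.02 - 1.26Q = 27.56 + 3.15Q → Q* = 7.3605.
Consumer price on the demand curve at Q*: 50.24 − 2.26×7.3605 = 33.6053.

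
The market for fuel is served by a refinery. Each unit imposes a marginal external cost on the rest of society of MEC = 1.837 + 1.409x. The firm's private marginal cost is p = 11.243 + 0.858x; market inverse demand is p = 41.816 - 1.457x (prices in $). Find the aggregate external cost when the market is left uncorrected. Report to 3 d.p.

Market equilibrium (private): 11.243 + 0.858x = 41.816 - 1.457x → x_m = 13.2065.
Total external cost = ∫₀^{x_m} (1.837 + 1.409x) dx = 1.837×13.2065 + ½×1.409×13.2065² = 147.1333.

$147.133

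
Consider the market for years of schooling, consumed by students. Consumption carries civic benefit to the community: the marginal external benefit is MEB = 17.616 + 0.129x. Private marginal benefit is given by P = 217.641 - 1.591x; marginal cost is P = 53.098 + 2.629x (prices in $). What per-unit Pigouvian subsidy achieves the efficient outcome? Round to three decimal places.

Social marginal benefit = demand + MEB = 235.257 - 1.462x.
Set SMB = MC: 235.257 - 1.462x = 53.098 + 2.629x → x* = 44.5268.
The Pigouvian subsidy equals MEB at x*: 17.616 + 0.129×44.5268 = 23.3600.

subsidy = $23.360 per unit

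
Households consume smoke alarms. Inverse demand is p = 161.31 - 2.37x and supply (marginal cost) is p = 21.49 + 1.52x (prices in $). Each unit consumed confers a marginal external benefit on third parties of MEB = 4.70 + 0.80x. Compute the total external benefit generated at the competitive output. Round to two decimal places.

$685.71

Market equilibrium (private): 21.49 + 1.52x = 161.31 - 2.37x → x_m = 35.9434.
Total external benefit = ∫₀^{x_m} (4.70 + 0.80x) dx = 4.70×35.9434 + ½×0.80×35.9434² = 685.7052.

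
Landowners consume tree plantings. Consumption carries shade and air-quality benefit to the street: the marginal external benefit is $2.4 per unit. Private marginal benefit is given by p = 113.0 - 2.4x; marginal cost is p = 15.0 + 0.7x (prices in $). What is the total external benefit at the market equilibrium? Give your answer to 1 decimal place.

Market equilibrium (private): 15.0 + 0.7x = 113.0 - 2.4x → x_m = 31.6129.
Total external benefit = MEB × x_m = 2.4 × 31.6129 = 75.8710.

$75.9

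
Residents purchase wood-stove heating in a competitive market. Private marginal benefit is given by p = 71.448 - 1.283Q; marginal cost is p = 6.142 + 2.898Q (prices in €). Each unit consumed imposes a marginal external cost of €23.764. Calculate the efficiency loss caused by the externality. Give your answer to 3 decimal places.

Market equilibrium (private): 6.142 + 2.898Q = 71.448 - 1.283Q → Q_m = 15.6197.
Social marginal benefit = demand − MEC = 47.684 - 1.283Q.
Set SMB = MC: 47.684 - 1.283Q = 6.142 + 2.898Q → Q* = 9.9359.
The welfare-loss triangle has base |Q_m − Q*| and height MEC(Q_m) (the vertical gap between SMB and MC is zero at Q* and MEC at Q_m).
DWL = ½ × 5.6838 × 23.7640 = 67.5349.

DWL = €67.535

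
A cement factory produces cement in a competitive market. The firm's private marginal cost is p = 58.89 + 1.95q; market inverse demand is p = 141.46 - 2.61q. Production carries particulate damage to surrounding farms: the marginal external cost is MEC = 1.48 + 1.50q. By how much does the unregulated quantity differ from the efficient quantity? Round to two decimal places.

4.73 units

Market equilibrium (private): 58.89 + 1.95q = 141.46 - 2.61q → q_m = 18.1075.
Social marginal cost = private MC + MEC = 60.37 + 3.45q.
Set SMC = demand: 60.37 + 3.45q = 141.46 - 2.61q → q* = 13.3812.
Gap = |18.1075 − 13.3812| = 4.7263.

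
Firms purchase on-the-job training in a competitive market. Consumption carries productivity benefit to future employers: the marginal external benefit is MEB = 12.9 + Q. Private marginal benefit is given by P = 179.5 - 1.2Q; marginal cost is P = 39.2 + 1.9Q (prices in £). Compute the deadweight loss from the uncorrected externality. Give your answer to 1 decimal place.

DWL = £805.3

Market equilibrium (private): 39.2 + 1.9Q = 179.5 - 1.2Q → Q_m = 45.2581.
Social marginal benefit = demand + MEB = 192.4 - 0.2Q.
Set SMB = MC: 192.4 - 0.2Q = 39.2 + 1.9Q → Q* = 72.9524.
The loss is the area between SMB and MC from Q* to Q_m; with linear curves that's a triangle of height MEB(Q_m).
DWL = ½ × 27.6943 × 58.1581 = 805.3239.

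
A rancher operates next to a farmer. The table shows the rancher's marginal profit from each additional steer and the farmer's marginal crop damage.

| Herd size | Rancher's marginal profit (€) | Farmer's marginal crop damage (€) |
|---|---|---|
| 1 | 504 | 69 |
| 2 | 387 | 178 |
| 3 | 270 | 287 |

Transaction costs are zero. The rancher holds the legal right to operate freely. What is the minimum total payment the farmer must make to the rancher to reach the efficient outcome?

Left alone the rancher would choose level 3 (marginal profit stays positive).
Efficient level: k* = 2 (marginal profit ≥ marginal crop damage through 2).
The farmer must at least cover the rancher's forgone profit from cutting 3→2: 270 = 270.

€270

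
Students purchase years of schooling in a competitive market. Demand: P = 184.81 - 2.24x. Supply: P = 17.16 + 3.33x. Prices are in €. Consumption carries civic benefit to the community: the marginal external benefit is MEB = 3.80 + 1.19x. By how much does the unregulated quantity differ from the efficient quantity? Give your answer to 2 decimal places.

9.05 units

Market equilibrium (private): 17.16 + 3.33x = 184.81 - 2.24x → x_m = 30.0987.
Social marginal benefit = demand + MEB = 188.61 - 1.05x.
Set SMB = MC: 188.61 - 1.05x = 17.16 + 3.33x → x* = 39.1438.
Gap = |30.0987 − 39.1438| = 9.0451.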